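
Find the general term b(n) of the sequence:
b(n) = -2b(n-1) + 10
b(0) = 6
First-order linear non-homogeneous.
Homogeneous solution: b_h(n) = A·(-2)^n.
Try constant particular solution b_p = K: K = -2K + 10 ⇒ K = \frac{10}{3}.
General: b(n) = A·(-2)^n + \frac{10}{3}.
Apply b(0) = 6: A + \frac{10}{3} = 6 ⇒ A = \frac{8}{3}.
So b(n) = \frac{8 \left(-2\right)^{n}}{3} + \frac{10}{3}.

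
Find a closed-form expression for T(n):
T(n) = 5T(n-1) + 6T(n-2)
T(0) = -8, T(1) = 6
Characteristic equation: x² - 5x - 6 = 0, which factors as (x - (6))(x - (-1)) = 0.
Roots r₁ = 6, r₂ = -1 (distinct).
General solution: T(n) = A·(6)^n + B·(-1)^n.
From T(0) = -8: A + B = -8.
From T(1) = 6: 6A - B = 6.
Solving: A = - \frac{2}{7}, B = - \frac{54}{7}.
So T(n) = - \frac{54 \left(-1\right)^{n}}{7} - \frac{2 \cdot 6^{n}}{7}.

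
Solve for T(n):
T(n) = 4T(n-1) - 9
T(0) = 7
First-order linear non-homogeneous.
Homogeneous solution: T_h(n) = A·(4)^n.
Try constant particular solution T_p = K: K = 4K - 9 ⇒ K = 3.
General: T(n) = A·(4)^n + 3.
Apply T(0) = 7: A + 3 = 7 ⇒ A = 4.
So T(n) = 4 \cdot 4^{n} + 3.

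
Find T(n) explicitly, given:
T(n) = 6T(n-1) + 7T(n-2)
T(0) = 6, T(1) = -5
Characteristic equation: x² - 6x - 7 = 0, which factors as (x - (-1))(x - (7)) = 0.
Roots r₁ = -1, r₂ = 7 (distinct).
General solution: T(n) = A·(-1)^n + B·(7)^n.
From T(0) = 6: A + B = 6.
From T(1) = -5: -A + 7B = -5.
Solving: A = \frac{47}{8}, B = \frac{1}{8}.
So T(n) = \frac{47 \left(-1\right)^{n}}{8} + \frac{7^{n}}{8}.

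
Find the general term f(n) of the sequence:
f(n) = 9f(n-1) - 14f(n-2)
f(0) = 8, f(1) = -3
Characteristic equation: x² - 9x + 14 = 0, which factors as (x - (7))(x - (2)) = 0.
Roots r₁ = 7, r₂ = 2 (distinct).
General solution: f(n) = A·(7)^n + B·(2)^n.
From f(0) = 8: A + B = 8.
From f(1) = -3: 7A + 2B = -3.
Solving: A = - \frac{19}{5}, B = \frac{59}{5}.
So f(n) = \frac{59 \cdot 2^{n}}{5} - \frac{19 \cdot 7^{n}}{5}.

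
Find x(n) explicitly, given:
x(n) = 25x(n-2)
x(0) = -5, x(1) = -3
Characteristic equation: x² - 25 = 0, which factors as (x - (-5))(x - (5)) = 0.
Roots r₁ = -5, r₂ = 5 (distinct).
General solution: x(n) = A·(-5)^n + B·(5)^n.
From x(0) = -5: A + B = -5.
From x(1) = -3: -5A + 5B = -3.
Solving: A = - \frac{11}{5}, B = - \frac{14}{5}.
So x(n) = - \frac{11 \left(-5\right)^{n}}{5} - \frac{14 \cdot 5^{n}}{5}.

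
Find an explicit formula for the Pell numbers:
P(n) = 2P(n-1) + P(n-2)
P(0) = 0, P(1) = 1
This is the Pell sequence.
Characteristic equation: x² - 2x - 1 = 0; roots r₁ = 1 + \sqrt{2}, r₂ = 1 - \sqrt{2}.
General: P(n) = A·r₁^n + B·r₂^n. Solving with P(0)=0, P(1)=1 gives A = \frac{\sqrt{2}}{4}, B = - \frac{\sqrt{2}}{4}.
So P(n) = \frac{\sqrt{2} \left(- \left(1 - \sqrt{2}\right)^{n} + \left(1 + \sqrt{2}\right)^{n}\right)}{4}.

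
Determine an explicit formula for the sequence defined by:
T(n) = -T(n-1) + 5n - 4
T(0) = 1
First-order linear with linear forcing.
Homogeneous solution: T_h(n) = A·(-1)^n.
Try particular T_p(n) = pn + q. Substituting:
  pn + q = -(p(n-1) + q) + 5n - 4.
Matching the n-coefficient: p = -p + 5 ⇒ p = \frac{5}{2}.
Matching constants: q = p - q - 4 ⇒ q = - \frac{3}{4}.
General: T(n) = A·(-1)^n + \frac{5 n}{2} - \frac{3}{4}.
Apply T(0) = 1: A - \frac{3}{4} = 1 ⇒ A = \frac{7}{4}.
So T(n) = \frac{7 \left(-1\right)^{n}}{4} + \frac{5 n}{2} - \frac{3}{4}.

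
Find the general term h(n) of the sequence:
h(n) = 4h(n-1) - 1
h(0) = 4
First-order linear non-homogeneous.
Homogeneous solution: h_h(n) = A·(4)^n.
Try constant particular solution h_p = K: K = 4K - 1 ⇒ K = \frac{1}{3}.
General: h(n) = A·(4)^n + \frac{1}{3}.
Apply h(0) = 4: A + \frac{1}{3} = 4 ⇒ A = \frac{11}{3}.
So h(n) = \frac{11 \cdot 4^{n}}{3} + \frac{1}{3}.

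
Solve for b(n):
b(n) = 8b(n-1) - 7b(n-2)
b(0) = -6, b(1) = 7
Characteristic equation: x² - 8x + 7 = 0, which factors as (x - (1))(x - (7)) = 0.
Roots r₁ = 1, r₂ = 7 (distinct).
General solution: b(n) = A·(1)^n + B·(7)^n.
From b(0) = -6: A + B = -6.
From b(1) = 7: A + 7B = 7.
Solving: A = - \frac{49}{6}, B = \frac{13}{6}.
So b(n) = \frac{13 \cdot 7^{n}}{6} - \frac{49}{6}.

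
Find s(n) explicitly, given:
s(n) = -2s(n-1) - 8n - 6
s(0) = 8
First-order linear with linear forcing.
Homogeneous solution: s_h(n) = A·(-2)^n.
Try particular s_p(n) = pn + q. Substituting:
  pn + q = -2(p(n-1) + q) - 8n - 6.
Matching the n-coefficient: p = -2p - 8 ⇒ p = - \frac{8}{3}.
Matching constants: q = 2p - 2q - 6 ⇒ q = - \frac{34}{9}.
General: s(n) = A·(-2)^n - \frac{8 n}{3} - \frac{34}{9}.
Apply s(0) = 8: A - \frac{34}{9} = 8 ⇒ A = \frac{106}{9}.
So s(n) = \frac{106 \left(-2\right)^{n}}{9} - \frac{8 n}{3} - \frac{34}{9}.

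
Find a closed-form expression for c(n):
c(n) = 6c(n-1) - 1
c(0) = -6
First-order linear non-homogeneous.
Homogeneous solution: c_h(n) = A·(6)^n.
Try constant particular solution c_p = K: K = 6K - 1 ⇒ K = \frac{1}{5}.
General: c(n) = A·(6)^n + \frac{1}{5}.
Apply c(0) = -6: A + \frac{1}{5} = -6 ⇒ A = - \frac{31}{5}.
So c(n) = \frac{1}{5} - \frac{31 \cdot 6^{n}}{5}.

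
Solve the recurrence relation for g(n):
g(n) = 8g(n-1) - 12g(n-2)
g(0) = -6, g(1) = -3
Characteristic equation: x² - 8x + 12 = 0, which factors as (x - (6))(x - (2)) = 0.
Roots r₁ = 6, r₂ = 2 (distinct).
General solution: g(n) = A·(6)^n + B·(2)^n.
From g(0) = -6: A + B = -6.
From g(1) = -3: 6A + 2B = -3.
Solving: A = \frac{9}{4}, B = - \frac{33}{4}.
So g(n) = - \frac{33 \cdot 2^{n}}{4} + \frac{9 \cdot 6^{n}}{4}.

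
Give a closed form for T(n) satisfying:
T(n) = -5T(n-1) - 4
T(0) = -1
First-order linear non-homogeneous.
Homogeneous solution: T_h(n) = A·(-5)^n.
Try constant particular solution T_p = K: K = -5K - 4 ⇒ K = - \frac{2}{3}.
General: T(n) = A·(-5)^n - \frac{2}{3}.
Apply T(0) = -1: A - \frac{2}{3} = -1 ⇒ A = - \frac{1}{3}.
So T(n) = - \frac{\left(-5\right)^{n}}{3} - \frac{2}{3}.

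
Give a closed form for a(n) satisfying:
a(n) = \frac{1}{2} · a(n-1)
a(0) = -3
Pure geometric recurrence with ratio \frac{1}{2}.
By induction a(n) = a(0) · (\frac{1}{2})^n = - 3 \cdot 2^{- n}.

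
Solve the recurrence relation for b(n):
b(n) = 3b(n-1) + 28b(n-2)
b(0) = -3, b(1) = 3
Characteristic equation: x² - 3x - 28 = 0, which factors as (x - (7))(x - (-4)) = 0.
Roots r₁ = 7, r₂ = -4 (distinct).
General solution: b(n) = A·(7)^n + B·(-4)^n.
From b(0) = -3: A + B = -3.
From b(1) = 3: 7A - 4B = 3.
Solving: A = - \frac{9}{11}, B = - \frac{24}{11}.
So b(n) = - \frac{24 \left(-4\right)^{n}}{11} - \frac{9 \cdot 7^{n}}{11}.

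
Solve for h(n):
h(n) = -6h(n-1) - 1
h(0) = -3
First-order linear non-homogeneous.
Homogeneous solution: h_h(n) = A·(-6)^n.
Try constant particular solution h_p = K: K = -6K - 1 ⇒ K = - \frac{1}{7}.
General: h(n) = A·(-6)^n - \frac{1}{7}.
Apply h(0) = -3: A - \frac{1}{7} = -3 ⇒ A = - \frac{20}{7}.
So h(n) = - \frac{20 \left(-6\right)^{n}}{7} - \frac{1}{7}.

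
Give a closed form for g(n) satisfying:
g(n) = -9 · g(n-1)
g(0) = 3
Pure geometric recurrence with ratio -9.
By induction g(n) = g(0) · (-9)^n = 3 \left(-9\right)^{n}.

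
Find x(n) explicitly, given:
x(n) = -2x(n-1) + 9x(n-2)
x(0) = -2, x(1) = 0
Characteristic equation: x² + 2x - 9 = 0.
Discriminant Δ = (-2)² + 4·(9) = 40.
Roots r₁,₂ = (-2 ± √40)/2, so r₁ = -1 + \sqrt{10}, r₂ = - \sqrt{10} - 1.
General solution: x(n) = A·r₁^n + B·r₂^n.
From the initial conditions, A + B = -2 and r₁A + r₂B = 0.
Since r₁ - r₂ = √40: A = (0 - (-2)r₂)/√40 = -1 - \frac{\sqrt{10}}{10}, and B = -2 - A = -1 + \frac{\sqrt{10}}{10}.
So x(n) = \left(-1 - \frac{\sqrt{10}}{10}\right)\left(-1 + \sqrt{10}\right)^n + \left(-1 + \frac{\sqrt{10}}{10}\right)\left(- \sqrt{10} - 1\right)^n.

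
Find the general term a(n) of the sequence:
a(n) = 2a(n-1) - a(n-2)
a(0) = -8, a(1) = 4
Characteristic equation: x² - 2x + 1 = 0, which is (x - (1))².
Repeated root r = 1.
General solution: a(n) = (A + Bn)·(1)^n.
From a(0) = -8: A = -8.
From a(1) = 4: (A + B)·(1) = 4 ⇒ B = 12.
So a(n) = \left(12 n - 8\right) \cdot (1)^n.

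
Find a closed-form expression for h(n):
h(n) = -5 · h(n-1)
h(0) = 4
Pure geometric recurrence with ratio -5.
By induction h(n) = h(0) · (-5)^n = 4 \left(-5\right)^{n}.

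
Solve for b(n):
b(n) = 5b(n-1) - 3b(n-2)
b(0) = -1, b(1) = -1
Characteristic equation: x² - 5x + 3 = 0.
Discriminant Δ = (5)² + 4·(-3) = 13.
Roots r₁,₂ = (5 ± √13)/2, so r₁ = \frac{\sqrt{13}}{2} + \frac{5}{2}, r₂ = \frac{5}{2} - \frac{\sqrt{13}}{2}.
General solution: b(n) = A·r₁^n + B·r₂^n.
From the initial conditions, A + B = -1 and r₁A + r₂B = -1.
Since r₁ - r₂ = √13: A = (-1 - (-1)r₂)/√13 = - \frac{1}{2} + \frac{3 \sqrt{13}}{26}, and B = -1 - A = - \frac{1}{2} - \frac{3 \sqrt{13}}{26}.
So b(n) = \left(- \frac{1}{2} + \frac{3 \sqrt{13}}{26}\right)\left(\frac{\sqrt{13}}{2} + \frac{5}{2}\right)^n + \left(- \frac{1}{2} - \frac{3 \sqrt{13}}{26}\right)\left(\frac{5}{2} - \frac{\sqrt{13}}{2}\right)^n.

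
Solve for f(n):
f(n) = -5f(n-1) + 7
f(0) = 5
First-order linear non-homogeneous.
Homogeneous solution: f_h(n) = A·(-5)^n.
Try constant particular solution f_p = K: K = -5K + 7 ⇒ K = \frac{7}{6}.
General: f(n) = A·(-5)^n + \frac{7}{6}.
Apply f(0) = 5: A + \frac{7}{6} = 5 ⇒ A = \frac{23}{6}.
So f(n) = \frac{23 \left(-5\right)^{n}}{6} + \frac{7}{6}.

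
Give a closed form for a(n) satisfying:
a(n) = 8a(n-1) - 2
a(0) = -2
First-order linear non-homogeneous.
Homogeneous solution: a_h(n) = A·(8)^n.
Try constant particular solution a_p = K: K = 8K - 2 ⇒ K = \frac{2}{7}.
General: a(n) = A·(8)^n + \frac{2}{7}.
Apply a(0) = -2: A + \frac{2}{7} = -2 ⇒ A = - \frac{16}{7}.
So a(n) = \frac{2}{7} - \frac{16 \cdot 8^{n}}{7}.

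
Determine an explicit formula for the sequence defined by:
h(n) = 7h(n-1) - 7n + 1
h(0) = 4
First-order linear with linear forcing.
Homogeneous solution: h_h(n) = A·(7)^n.
Try particular h_p(n) = pn + q. Substituting:
  pn + q = 7(p(n-1) + q) - 7n + 1.
Matching the n-coefficient: p = 7p - 7 ⇒ p = \frac{7}{6}.
Matching constants: q = -7p + 7q + 1 ⇒ q = \frac{43}{36}.
General: h(n) = A·(7)^n + \frac{7 n}{6} + \frac{43}{36}.
Apply h(0) = 4: A + \frac{43}{36} = 4 ⇒ A = \frac{101}{36}.
So h(n) = \frac{101 \cdot 7^{n}}{36} + \frac{7 n}{6} + \frac{43}{36}.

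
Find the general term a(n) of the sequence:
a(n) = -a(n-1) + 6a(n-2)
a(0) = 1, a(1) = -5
Characteristic equation: x² + x - 6 = 0, which factors as (x - (2))(x - (-3)) = 0.
Roots r₁ = 2, r₂ = -3 (distinct).
General solution: a(n) = A·(2)^n + B·(-3)^n.
From a(0) = 1: A + B = 1.
From a(1) = -5: 2A - 3B = -5.
Solving: A = - \frac{2}{5}, B = \frac{7}{5}.
So a(n) = \frac{7 \left(-3\right)^{n}}{5} - \frac{2 \cdot 2^{n}}{5}.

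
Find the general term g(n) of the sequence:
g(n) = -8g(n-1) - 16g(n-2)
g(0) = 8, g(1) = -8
Characteristic equation: x² + 8x + 16 = 0, which is (x - (-4))².
Repeated root r = -4.
General solution: g(n) = (A + Bn)·(-4)^n.
From g(0) = 8: A = 8.
From g(1) = -8: (A + B)·(-4) = -8 ⇒ B = -6.
So g(n) = \left(8 - 6 n\right) \cdot (-4)^n.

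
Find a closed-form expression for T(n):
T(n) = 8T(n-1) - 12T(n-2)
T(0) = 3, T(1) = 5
Characteristic equation: x² - 8x + 12 = 0, which factors as (x - (6))(x - (2)) = 0.
Roots r₁ = 6, r₂ = 2 (distinct).
General solution: T(n) = A·(6)^n + B·(2)^n.
From T(0) = 3: A + B = 3.
From T(1) = 5: 6A + 2B = 5.
Solving: A = - \frac{1}{4}, B = \frac{13}{4}.
So T(n) = \frac{13 \cdot 2^{n}}{4} - \frac{6^{n}}{4}.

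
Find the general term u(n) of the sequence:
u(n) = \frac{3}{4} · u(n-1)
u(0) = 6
Pure geometric recurrence with ratio \frac{3}{4}.
By induction u(n) = u(0) · (\frac{3}{4})^n = 6 \left(\frac{3}{4}\right)^{n}.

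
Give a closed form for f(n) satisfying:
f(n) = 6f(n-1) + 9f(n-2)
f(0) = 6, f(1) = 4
Characteristic equation: x² - 6x - 9 = 0.
Discriminant Δ = (6)² + 4·(9) = 72.
Roots r₁,₂ = (6 ± √72)/2, so r₁ = 3 + 3 \sqrt{2}, r₂ = 3 - 3 \sqrt{2}.
General solution: f(n) = A·r₁^n + B·r₂^n.
From the initial conditions, A + B = 6 and r₁A + r₂B = 4.
Since r₁ - r₂ = √72: A = (4 - (6)r₂)/√72 = 3 - \frac{7 \sqrt{2}}{6}, and B = 6 - A = \frac{7 \sqrt{2}}{6} + 3.
So f(n) = \left(3 - \frac{7 \sqrt{2}}{6}\right)\left(3 + 3 \sqrt{2}\right)^n + \left(\frac{7 \sqrt{2}}{6} + 3\right)\left(3 - 3 \sqrt{2}\right)^n.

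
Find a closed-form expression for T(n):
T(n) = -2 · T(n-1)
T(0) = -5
Pure geometric recurrence with ratio -2.
By induction T(n) = T(0) · (-2)^n = - 5 \left(-2\right)^{n}.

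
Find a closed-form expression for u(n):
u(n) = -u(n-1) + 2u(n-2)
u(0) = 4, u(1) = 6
Characteristic equation: x² + x - 2 = 0, which factors as (x - (-2))(x - (1)) = 0.
Roots r₁ = -2, r₂ = 1 (distinct).
General solution: u(n) = A·(-2)^n + B·(1)^n.
From u(0) = 4: A + B = 4.
From u(1) = 6: -2A + B = 6.
Solving: A = - \frac{2}{3}, B = \frac{14}{3}.
So u(n) = \frac{14}{3} - \frac{2 \left(-2\right)^{n}}{3}.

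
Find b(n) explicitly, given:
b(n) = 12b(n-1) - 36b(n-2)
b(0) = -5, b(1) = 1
Characteristic equation: x² - 12x + 36 = 0, which is (x - (6))².
Repeated root r = 6.
General solution: b(n) = (A + Bn)·(6)^n.
From b(0) = -5: A = -5.
From b(1) = 1: (A + B)·(6) = 1 ⇒ B = \frac{31}{6}.
So b(n) = \left(\frac{31 n}{6} - 5\right) \cdot (6)^n.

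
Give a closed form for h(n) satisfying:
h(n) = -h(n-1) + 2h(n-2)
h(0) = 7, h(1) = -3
Characteristic equation: x² + x - 2 = 0, which factors as (x - (-2))(x - (1)) = 0.
Roots r₁ = -2, r₂ = 1 (distinct).
General solution: h(n) = A·(-2)^n + B·(1)^n.
From h(0) = 7: A + B = 7.
From h(1) = -3: -2A + B = -3.
Solving: A = \frac{10}{3}, B = \frac{11}{3}.
So h(n) = \frac{10 \left(-2\right)^{n}}{3} + \frac{11}{3}.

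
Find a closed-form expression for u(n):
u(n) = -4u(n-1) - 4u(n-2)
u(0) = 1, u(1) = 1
Characteristic equation: x² + 4x + 4 = 0, which is (x - (-2))².
Repeated root r = -2.
General solution: u(n) = (A + Bn)·(-2)^n.
From u(0) = 1: A = 1.
From u(1) = 1: (A + B)·(-2) = 1 ⇒ B = - \frac{3}{2}.
So u(n) = \left(1 - \frac{3 n}{2}\right) \cdot (-2)^n.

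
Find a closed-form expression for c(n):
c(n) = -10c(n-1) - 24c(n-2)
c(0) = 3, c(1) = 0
Characteristic equation: x² + 10x + 24 = 0, which factors as (x - (-6))(x - (-4)) = 0.
Roots r₁ = -6, r₂ = -4 (distinct).
General solution: c(n) = A·(-6)^n + B·(-4)^n.
From c(0) = 3: A + B = 3.
From c(1) = 0: -6A - 4B = 0.
Solving: A = -6, B = 9.
So c(n) = 9 \left(-4\right)^{n} - 6 \left(-6\right)^{n}.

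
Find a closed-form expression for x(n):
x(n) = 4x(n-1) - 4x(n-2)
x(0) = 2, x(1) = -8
Characteristic equation: x² - 4x + 4 = 0, which is (x - (2))².
Repeated root r = 2.
General solution: x(n) = (A + Bn)·(2)^n.
From x(0) = 2: A = 2.
From x(1) = -8: (A + B)·(2) = -8 ⇒ B = -6.
So x(n) = \left(2 - 6 n\right) \cdot (2)^n.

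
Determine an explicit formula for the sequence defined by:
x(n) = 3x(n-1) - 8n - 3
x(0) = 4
First-order linear with linear forcing.
Homogeneous solution: x_h(n) = A·(3)^n.
Try particular x_p(n) = pn + q. Substituting:
  pn + q = 3(p(n-1) + q) - 8n - 3.
Matching the n-coefficient: p = 3p - 8 ⇒ p = 4.
Matching constants: q = -3p + 3q - 3 ⇒ q = \frac{15}{2}.
General: x(n) = A·(3)^n + 4 n + \frac{15}{2}.
Apply x(0) = 4: A + \frac{15}{2} = 4 ⇒ A = - \frac{7}{2}.
So x(n) = - \frac{7 \cdot 3^{n}}{2} + 4 n + \frac{15}{2}.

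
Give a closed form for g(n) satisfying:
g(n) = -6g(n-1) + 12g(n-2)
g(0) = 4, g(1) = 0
Characteristic equation: x² + 6x - 12 = 0.
Discriminant Δ = (-6)² + 4·(12) = 84.
Roots r₁,₂ = (-6 ± √84)/2, so r₁ = -3 + \sqrt{21}, r₂ = - \sqrt{21} - 3.
General solution: g(n) = A·r₁^n + B·r₂^n.
From the initial conditions, A + B = 4 and r₁A + r₂B = 0.
Since r₁ - r₂ = √84: A = (0 - (4)r₂)/√84 = \frac{2 \sqrt{21}}{7} + 2, and B = 4 - A = 2 - \frac{2 \sqrt{21}}{7}.
So g(n) = \left(\frac{2 \sqrt{21}}{7} + 2\right)\left(-3 + \sqrt{21}\right)^n + \left(2 - \frac{2 \sqrt{21}}{7}\right)\left(- \sqrt{21} - 3\right)^n.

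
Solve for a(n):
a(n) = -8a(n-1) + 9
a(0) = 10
First-order linear non-homogeneous.
Homogeneous solution: a_h(n) = A·(-8)^n.
Try constant particular solution a_p = K: K = -8K + 9 ⇒ K = 1.
General: a(n) = A·(-8)^n + 1.
Apply a(0) = 10: A + 1 = 10 ⇒ A = 9.
So a(n) = 9 \left(-8\right)^{n} + 1.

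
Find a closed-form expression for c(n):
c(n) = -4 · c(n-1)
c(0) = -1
Pure geometric recurrence with ratio -4.
By induction c(n) = c(0) · (-4)^n = - \left(-4\right)^{n}.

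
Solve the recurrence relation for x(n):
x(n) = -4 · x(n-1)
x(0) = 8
Pure geometric recurrence with ratio -4.
By induction x(n) = x(0) · (-4)^n = 8 \left(-4\right)^{n}.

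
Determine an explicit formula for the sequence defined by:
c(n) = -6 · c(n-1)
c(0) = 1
Pure geometric recurrence with ratio -6.
By induction c(n) = c(0) · (-6)^n = \left(-6\right)^{n}.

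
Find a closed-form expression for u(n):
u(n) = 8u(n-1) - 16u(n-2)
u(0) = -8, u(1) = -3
Characteristic equation: x² - 8x + 16 = 0, which is (x - (4))².
Repeated root r = 4.
General solution: u(n) = (A + Bn)·(4)^n.
From u(0) = -8: A = -8.
From u(1) = -3: (A + B)·(4) = -3 ⇒ B = \frac{29}{4}.
So u(n) = \left(\frac{29 n}{4} - 8\right) \cdot (4)^n.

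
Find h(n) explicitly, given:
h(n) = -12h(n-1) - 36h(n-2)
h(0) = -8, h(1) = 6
Characteristic equation: x² + 12x + 36 = 0, which is (x - (-6))².
Repeated root r = -6.
General solution: h(n) = (A + Bn)·(-6)^n.
From h(0) = -8: A = -8.
From h(1) = 6: (A + B)·(-6) = 6 ⇒ B = 7.
So h(n) = \left(7 n - 8\right) \cdot (-6)^n.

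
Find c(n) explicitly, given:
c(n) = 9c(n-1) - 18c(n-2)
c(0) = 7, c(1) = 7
Characteristic equation: x² - 9x + 18 = 0, which factors as (x - (6))(x - (3)) = 0.
Roots r₁ = 6, r₂ = 3 (distinct).
General solution: c(n) = A·(6)^n + B·(3)^n.
From c(0) = 7: A + B = 7.
From c(1) = 7: 6A + 3B = 7.
Solving: A = - \frac{14}{3}, B = \frac{35}{3}.
So c(n) = \frac{35 \cdot 3^{n}}{3} - \frac{14 \cdot 6^{n}}{3}.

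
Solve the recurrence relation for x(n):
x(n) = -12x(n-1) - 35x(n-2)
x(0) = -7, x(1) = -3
Characteristic equation: x² + 12x + 35 = 0, which factors as (x - (-7))(x - (-5)) = 0.
Roots r₁ = -7, r₂ = -5 (distinct).
General solution: x(n) = A·(-7)^n + B·(-5)^n.
From x(0) = -7: A + B = -7.
From x(1) = -3: -7A - 5B = -3.
Solving: A = 19, B = -26.
So x(n) = - 26 \left(-5\right)^{n} + 19 \left(-7\right)^{n}.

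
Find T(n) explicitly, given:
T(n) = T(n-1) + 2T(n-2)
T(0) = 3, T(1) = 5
Characteristic equation: x² - x - 2 = 0, which factors as (x - (2))(x - (-1)) = 0.
Roots r₁ = 2, r₂ = -1 (distinct).
General solution: T(n) = A·(2)^n + B·(-1)^n.
From T(0) = 3: A + B = 3.
From T(1) = 5: 2A - B = 5.
Solving: A = \frac{8}{3}, B = \frac{1}{3}.
So T(n) = \frac{\left(-1\right)^{n}}{3} + \frac{8 \cdot 2^{n}}{3}.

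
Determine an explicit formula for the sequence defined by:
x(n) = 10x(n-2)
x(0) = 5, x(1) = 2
Characteristic equation: x² - 10 = 0.
Discriminant Δ = (0)² + 4·(10) = 40.
Roots r₁,₂ = (0 ± √40)/2, so r₁ = \sqrt{10}, r₂ = - \sqrt{10}.
General solution: x(n) = A·r₁^n + B·r₂^n.
From the initial conditions, A + B = 5 and r₁A + r₂B = 2.
Since r₁ - r₂ = √40: A = (2 - (5)r₂)/√40 = \frac{\sqrt{10}}{10} + \frac{5}{2}, and B = 5 - A = \frac{5}{2} - \frac{\sqrt{10}}{10}.
So x(n) = \left(\frac{\sqrt{10}}{10} + \frac{5}{2}\right)\left(\sqrt{10}\right)^n + \left(\frac{5}{2} - \frac{\sqrt{10}}{10}\right)\left(- \sqrt{10}\right)^n.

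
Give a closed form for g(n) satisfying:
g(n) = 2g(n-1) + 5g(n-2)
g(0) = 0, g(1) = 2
Characteristic equation: x² - 2x - 5 = 0.
Discriminant Δ = (2)² + 4·(5) = 24.
Roots r₁,₂ = (2 ± √24)/2, so r₁ = 1 + \sqrt{6}, r₂ = 1 - \sqrt{6}.
General solution: g(n) = A·r₁^n + B·r₂^n.
From the initial conditions, A + B = 0 and r₁A + r₂B = 2.
Since r₁ - r₂ = √24: A = (2 - (0)r₂)/√24 = \frac{\sqrt{6}}{6}, and B = 0 - A = - \frac{\sqrt{6}}{6}.
So g(n) = \left(\frac{\sqrt{6}}{6}\right)\left(1 + \sqrt{6}\right)^n + \left(- \frac{\sqrt{6}}{6}\right)\left(1 - \sqrt{6}\right)^n.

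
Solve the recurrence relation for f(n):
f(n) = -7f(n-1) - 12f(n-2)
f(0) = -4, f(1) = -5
Characteristic equation: x² + 7x + 12 = 0, which factors as (x - (-3))(x - (-4)) = 0.
Roots r₁ = -3, r₂ = -4 (distinct).
General solution: f(n) = A·(-3)^n + B·(-4)^n.
From f(0) = -4: A + B = -4.
From f(1) = -5: -3A - 4B = -5.
Solving: A = -21, B = 17.
So f(n) = - 21 \left(-3\right)^{n} + 17 \left(-4\right)^{n}.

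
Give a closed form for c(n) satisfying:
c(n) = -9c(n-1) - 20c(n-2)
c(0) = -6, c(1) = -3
Characteristic equation: x² + 9x + 20 = 0, which factors as (x - (-5))(x - (-4)) = 0.
Roots r₁ = -5, r₂ = -4 (distinct).
General solution: c(n) = A·(-5)^n + B·(-4)^n.
From c(0) = -6: A + B = -6.
From c(1) = -3: -5A - 4B = -3.
Solving: A = 27, B = -33.
So c(n) = - 33 \left(-4\right)^{n} + 27 \left(-5\right)^{n}.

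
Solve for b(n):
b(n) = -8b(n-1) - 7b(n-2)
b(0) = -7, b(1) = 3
Characteristic equation: x² + 8x + 7 = 0, which factors as (x - (-7))(x - (-1)) = 0.
Roots r₁ = -7, r₂ = -1 (distinct).
General solution: b(n) = A·(-7)^n + B·(-1)^n.
From b(0) = -7: A + B = -7.
From b(1) = 3: -7A - B = 3.
Solving: A = \frac{2}{3}, B = - \frac{23}{3}.
So b(n) = - \frac{23 \left(-1\right)^{n}}{3} + \frac{2 \left(-7\right)^{n}}{3}.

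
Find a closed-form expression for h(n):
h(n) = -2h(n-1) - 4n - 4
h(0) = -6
First-order linear with linear forcing.
Homogeneous solution: h_h(n) = A·(-2)^n.
Try particular h_p(n) = pn + q. Substituting:
  pn + q = -2(p(n-1) + q) - 4n - 4.
Matching the n-coefficient: p = -2p - 4 ⇒ p = - \frac{4}{3}.
Matching constants: q = 2p - 2q - 4 ⇒ q = - \frac{20}{9}.
General: h(n) = A·(-2)^n - \frac{4 n}{3} - \frac{20}{9}.
Apply h(0) = -6: A - \frac{20}{9} = -6 ⇒ A = - \frac{34}{9}.
So h(n) = - \frac{34 \left(-2\right)^{n}}{9} - \frac{4 n}{3} - \frac{20}{9}.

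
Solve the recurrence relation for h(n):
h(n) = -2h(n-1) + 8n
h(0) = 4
First-order linear with linear forcing.
Homogeneous solution: h_h(n) = A·(-2)^n.
Try particular h_p(n) = pn + q. Substituting:
  pn + q = -2(p(n-1) + q) + 8n.
Matching the n-coefficient: p = -2p + 8 ⇒ p = \frac{8}{3}.
Matching constants: q = 2p - 2q ⇒ q = \frac{16}{9}.
General: h(n) = A·(-2)^n + \frac{8 n}{3} + \frac{16}{9}.
Apply h(0) = 4: A + \frac{16}{9} = 4 ⇒ A = \frac{20}{9}.
So h(n) = \frac{20 \left(-2\right)^{n}}{9} + \frac{8 n}{3} + \frac{16}{9}.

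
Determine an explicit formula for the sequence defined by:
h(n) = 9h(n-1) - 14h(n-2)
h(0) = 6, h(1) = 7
Characteristic equation: x² - 9x + 14 = 0, which factors as (x - (2))(x - (7)) = 0.
Roots r₁ = 2, r₂ = 7 (distinct).
General solution: h(n) = A·(2)^n + B·(7)^n.
From h(0) = 6: A + B = 6.
From h(1) = 7: 2A + 7B = 7.
Solving: A = 7, B = -1.
So h(n) = 7 \cdot 2^{n} - 7^{n}.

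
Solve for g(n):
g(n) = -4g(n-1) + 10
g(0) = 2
First-order linear non-homogeneous.
Homogeneous solution: g_h(n) = A·(-4)^n.
Try constant particular solution g_p = K: K = -4K + 10 ⇒ K = 2.
General: g(n) = A·(-4)^n + 2.
Apply g(0) = 2: A + 2 = 2 ⇒ A = 0.
So g(n) = 2.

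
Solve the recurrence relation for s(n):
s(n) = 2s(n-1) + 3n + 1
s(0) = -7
First-order linear with linear forcing.
Homogeneous solution: s_h(n) = A·(2)^n.
Try particular s_p(n) = pn + q. Substituting:
  pn + q = 2(p(n-1) + q) + 3n + 1.
Matching the n-coefficient: p = 2p + 3 ⇒ p = -3.
Matching constants: q = -2p + 2q + 1 ⇒ q = -7.
General: s(n) = A·(2)^n - 3 n - 7.
Apply s(0) = -7: A - 7 = -7 ⇒ A = 0.
So s(n) = - 3 n - 7.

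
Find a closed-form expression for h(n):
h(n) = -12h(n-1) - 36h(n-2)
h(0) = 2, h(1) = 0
Characteristic equation: x² + 12x + 36 = 0, which is (x - (-6))².
Repeated root r = -6.
General solution: h(n) = (A + Bn)·(-6)^n.
From h(0) = 2: A = 2.
From h(1) = 0: (A + B)·(-6) = 0 ⇒ B = -2.
So h(n) = \left(2 - 2 n\right) \cdot (-6)^n.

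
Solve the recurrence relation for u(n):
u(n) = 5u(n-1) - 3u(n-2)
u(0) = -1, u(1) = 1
Characteristic equation: x² - 5x + 3 = 0.
Discriminant Δ = (5)² + 4·(-3) = 13.
Roots r₁,₂ = (5 ± √13)/2, so r₁ = \frac{\sqrt{13}}{2} + \frac{5}{2}, r₂ = \frac{5}{2} - \frac{\sqrt{13}}{2}.
General solution: u(n) = A·r₁^n + B·r₂^n.
From the initial conditions, A + B = -1 and r₁A + r₂B = 1.
Since r₁ - r₂ = √13: A = (1 - (-1)r₂)/√13 = - \frac{1}{2} + \frac{7 \sqrt{13}}{26}, and B = -1 - A = - \frac{7 \sqrt{13}}{26} - \frac{1}{2}.
So u(n) = \left(- \frac{1}{2} + \frac{7 \sqrt{13}}{26}\right)\left(\frac{\sqrt{13}}{2} + \frac{5}{2}\right)^n + \left(- \frac{7 \sqrt{13}}{26} - \frac{1}{2}\right)\left(\frac{5}{2} - \frac{\sqrt{13}}{2}\right)^n.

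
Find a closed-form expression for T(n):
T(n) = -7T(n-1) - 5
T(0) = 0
First-order linear non-homogeneous.
Homogeneous solution: T_h(n) = A·(-7)^n.
Try constant particular solution T_p = K: K = -7K - 5 ⇒ K = - \frac{5}{8}.
General: T(n) = A·(-7)^n - \frac{5}{8}.
Apply T(0) = 0: A - \frac{5}{8} = 0 ⇒ A = \frac{5}{8}.
So T(n) = \frac{5 \left(-7\right)^{n}}{8} - \frac{5}{8}.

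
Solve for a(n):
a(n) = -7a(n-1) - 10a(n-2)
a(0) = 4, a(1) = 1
Characteristic equation: x² + 7x + 10 = 0, which factors as (x - (-5))(x - (-2)) = 0.
Roots r₁ = -5, r₂ = -2 (distinct).
General solution: a(n) = A·(-5)^n + B·(-2)^n.
From a(0) = 4: A + B = 4.
From a(1) = 1: -5A - 2B = 1.
Solving: A = -3, B = 7.
So a(n) = 7 \left(-2\right)^{n} - 3 \left(-5\right)^{n}.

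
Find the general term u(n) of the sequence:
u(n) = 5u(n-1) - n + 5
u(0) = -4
First-order linear with linear forcing.
Homogeneous solution: u_h(n) = A·(5)^n.
Try particular u_p(n) = pn + q. Substituting:
  pn + q = 5(p(n-1) + q) - n + 5.
Matching the n-coefficient: p = 5p - 1 ⇒ p = \frac{1}{4}.
Matching constants: q = -5p + 5q + 5 ⇒ q = - \frac{15}{16}.
General: u(n) = A·(5)^n + \frac{n}{4} - \frac{15}{16}.
Apply u(0) = -4: A - \frac{15}{16} = -4 ⇒ A = - \frac{49}{16}.
So u(n) = - \frac{49 \cdot 5^{n}}{16} + \frac{n}{4} - \frac{15}{16}.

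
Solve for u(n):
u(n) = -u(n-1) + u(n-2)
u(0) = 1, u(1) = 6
Characteristic equation: x² + x - 1 = 0.
Discriminant Δ = (-1)² + 4·(1) = 5.
Roots r₁,₂ = (-1 ± √5)/2, so r₁ = - \frac{1}{2} + \frac{\sqrt{5}}{2}, r₂ = - \frac{\sqrt{5}}{2} - \frac{1}{2}.
General solution: u(n) = A·r₁^n + B·r₂^n.
From the initial conditions, A + B = 1 and r₁A + r₂B = 6.
Since r₁ - r₂ = √5: A = (6 - (1)r₂)/√5 = \frac{1}{2} + \frac{13 \sqrt{5}}{10}, and B = 1 - A = \frac{1}{2} - \frac{13 \sqrt{5}}{10}.
So u(n) = \left(\frac{1}{2} + \frac{13 \sqrt{5}}{10}\right)\left(- \frac{1}{2} + \frac{\sqrt{5}}{2}\right)^n + \left(\frac{1}{2} - \frac{13 \sqrt{5}}{10}\right)\left(- \frac{\sqrt{5}}{2} - \frac{1}{2}\right)^n.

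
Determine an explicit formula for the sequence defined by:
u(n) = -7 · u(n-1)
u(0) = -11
Pure geometric recurrence with ratio -7.
By induction u(n) = u(0) · (-7)^n = - 11 \left(-7\right)^{n}.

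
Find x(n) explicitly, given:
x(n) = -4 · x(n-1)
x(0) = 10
Pure geometric recurrence with ratio -4.
By induction x(n) = x(0) · (-4)^n = 10 \left(-4\right)^{n}.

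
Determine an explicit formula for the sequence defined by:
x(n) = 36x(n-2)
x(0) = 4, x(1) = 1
Characteristic equation: x² - 36 = 0, which factors as (x - (-6))(x - (6)) = 0.
Roots r₁ = -6, r₂ = 6 (distinct).
General solution: x(n) = A·(-6)^n + B·(6)^n.
From x(0) = 4: A + B = 4.
From x(1) = 1: -6A + 6B = 1.
Solving: A = \frac{23}{12}, B = \frac{25}{12}.
So x(n) = \frac{23 \left(-6\right)^{n}}{12} + \frac{25 \cdot 6^{n}}{12}.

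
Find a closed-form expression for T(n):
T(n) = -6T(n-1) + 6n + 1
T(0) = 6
First-order linear with linear forcing.
Homogeneous solution: T_h(n) = A·(-6)^n.
Try particular T_p(n) = pn + q. Substituting:
  pn + q = -6(p(n-1) + q) + 6n + 1.
Matching the n-coefficient: p = -6p + 6 ⇒ p = \frac{6}{7}.
Matching constants: q = 6p - 6q + 1 ⇒ q = \frac{43}{49}.
General: T(n) = A·(-6)^n + \frac{6 n}{7} + \frac{43}{49}.
Apply T(0) = 6: A + \frac{43}{49} = 6 ⇒ A = \frac{251}{49}.
So T(n) = \frac{251 \left(-6\right)^{n}}{49} + \frac{6 n}{7} + \frac{43}{49}.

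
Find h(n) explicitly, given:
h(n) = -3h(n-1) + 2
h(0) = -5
First-order linear non-homogeneous.
Homogeneous solution: h_h(n) = A·(-3)^n.
Try constant particular solution h_p = K: K = -3K + 2 ⇒ K = \frac{1}{2}.
General: h(n) = A·(-3)^n + \frac{1}{2}.
Apply h(0) = -5: A + \frac{1}{2} = -5 ⇒ A = - \frac{11}{2}.
So h(n) = \frac{1}{2} - \frac{11 \left(-3\right)^{n}}{2}.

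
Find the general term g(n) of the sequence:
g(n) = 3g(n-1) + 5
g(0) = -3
First-order linear non-homogeneous.
Homogeneous solution: g_h(n) = A·(3)^n.
Try constant particular solution g_p = K: K = 3K + 5 ⇒ K = - \frac{5}{2}.
General: g(n) = A·(3)^n - \frac{5}{2}.
Apply g(0) = -3: A - \frac{5}{2} = -3 ⇒ A = - \frac{1}{2}.
So g(n) = - \frac{3^{n}}{2} - \frac{5}{2}.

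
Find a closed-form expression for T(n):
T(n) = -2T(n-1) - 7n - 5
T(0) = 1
First-order linear with linear forcing.
Homogeneous solution: T_h(n) = A·(-2)^n.
Try particular T_p(n) = pn + q. Substituting:
  pn + q = -2(p(n-1) + q) - 7n - 5.
Matching the n-coefficient: p = -2p - 7 ⇒ p = - \frac{7}{3}.
Matching constants: q = 2p - 2q - 5 ⇒ q = - \frac{29}{9}.
General: T(n) = A·(-2)^n - \frac{7 n}{3} - \frac{29}{9}.
Apply T(0) = 1: A - \frac{29}{9} = 1 ⇒ A = \frac{38}{9}.
So T(n) = \frac{38 \left(-2\right)^{n}}{9} - \frac{7 n}{3} - \frac{29}{9}.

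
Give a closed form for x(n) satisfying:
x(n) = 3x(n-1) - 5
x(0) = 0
First-order linear non-homogeneous.
Homogeneous solution: x_h(n) = A·(3)^n.
Try constant particular solution x_p = K: K = 3K - 5 ⇒ K = \frac{5}{2}.
General: x(n) = A·(3)^n + \frac{5}{2}.
Apply x(0) = 0: A + \frac{5}{2} = 0 ⇒ A = - \frac{5}{2}.
So x(n) = \frac{5}{2} - \frac{5 \cdot 3^{n}}{2}.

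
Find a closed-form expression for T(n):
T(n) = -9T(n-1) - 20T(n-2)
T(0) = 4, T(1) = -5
Characteristic equation: x² + 9x + 20 = 0, which factors as (x - (-4))(x - (-5)) = 0.
Roots r₁ = -4, r₂ = -5 (distinct).
General solution: T(n) = A·(-4)^n + B·(-5)^n.
From T(0) = 4: A + B = 4.
From T(1) = -5: -4A - 5B = -5.
Solving: A = 15, B = -11.
So T(n) = 15 \left(-4\right)^{n} - 11 \left(-5\right)^{n}.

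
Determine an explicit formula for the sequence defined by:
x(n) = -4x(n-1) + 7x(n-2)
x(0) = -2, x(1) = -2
Characteristic equation: x² + 4x - 7 = 0.
Discriminant Δ = (-4)² + 4·(7) = 44.
Roots r₁,₂ = (-4 ± √44)/2, so r₁ = -2 + \sqrt{11}, r₂ = - \sqrt{11} - 2.
General solution: x(n) = A·r₁^n + B·r₂^n.
From the initial conditions, A + B = -2 and r₁A + r₂B = -2.
Since r₁ - r₂ = √44: A = (-2 - (-2)r₂)/√44 = -1 - \frac{3 \sqrt{11}}{11}, and B = -2 - A = -1 + \frac{3 \sqrt{11}}{11}.
So x(n) = \left(-1 - \frac{3 \sqrt{11}}{11}\right)\left(-2 + \sqrt{11}\right)^n + \left(-1 + \frac{3 \sqrt{11}}{11}\right)\left(- \sqrt{11} - 2\right)^n.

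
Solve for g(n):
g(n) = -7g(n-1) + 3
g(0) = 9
First-order linear non-homogeneous.
Homogeneous solution: g_h(n) = A·(-7)^n.
Try constant particular solution g_p = K: K = -7K + 3 ⇒ K = \frac{3}{8}.
General: g(n) = A·(-7)^n + \frac{3}{8}.
Apply g(0) = 9: A + \frac{3}{8} = 9 ⇒ A = \frac{69}{8}.
So g(n) = \frac{69 \left(-7\right)^{n}}{8} + \frac{3}{8}.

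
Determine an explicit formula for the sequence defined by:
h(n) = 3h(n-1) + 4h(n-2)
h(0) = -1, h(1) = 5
Characteristic equation: x² - 3x - 4 = 0, which factors as (x - (4))(x - (-1)) = 0.
Roots r₁ = 4, r₂ = -1 (distinct).
General solution: h(n) = A·(4)^n + B·(-1)^n.
From h(0) = -1: A + B = -1.
From h(1) = 5: 4A - B = 5.
Solving: A = \frac{4}{5}, B = - \frac{9}{5}.
So h(n) = - \frac{9 \left(-1\right)^{n}}{5} + \frac{4 \cdot 4^{n}}{5}.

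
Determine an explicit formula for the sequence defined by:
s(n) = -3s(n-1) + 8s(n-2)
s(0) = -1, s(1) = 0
Characteristic equation: x² + 3x - 8 = 0.
Discriminant Δ = (-3)² + 4·(8) = 41.
Roots r₁,₂ = (-3 ± √41)/2, so r₁ = - \frac{3}{2} + \frac{\sqrt{41}}{2}, r₂ = - \frac{\sqrt{41}}{2} - \frac{3}{2}.
General solution: s(n) = A·r₁^n + B·r₂^n.
From the initial conditions, A + B = -1 and r₁A + r₂B = 0.
Since r₁ - r₂ = √41: A = (0 - (-1)r₂)/√41 = - \frac{1}{2} - \frac{3 \sqrt{41}}{82}, and B = -1 - A = - \frac{1}{2} + \frac{3 \sqrt{41}}{82}.
So s(n) = \left(- \frac{1}{2} - \frac{3 \sqrt{41}}{82}\right)\left(- \frac{3}{2} + \frac{\sqrt{41}}{2}\right)^n + \left(- \frac{1}{2} + \frac{3 \sqrt{41}}{82}\right)\left(- \frac{\sqrt{41}}{2} - \frac{3}{2}\right)^n.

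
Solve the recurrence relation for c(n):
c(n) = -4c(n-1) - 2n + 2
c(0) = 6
First-order linear with linear forcing.
Homogeneous solution: c_h(n) = A·(-4)^n.
Try particular c_p(n) = pn + q. Substituting:
  pn + q = -4(p(n-1) + q) - 2n + 2.
Matching the n-coefficient: p = -4p - 2 ⇒ p = - \frac{2}{5}.
Matching constants: q = 4p - 4q + 2 ⇒ q = \frac{2}{25}.
General: c(n) = A·(-4)^n - \frac{2 n}{5} + \frac{2}{25}.
Apply c(0) = 6: A + \frac{2}{25} = 6 ⇒ A = \frac{148}{25}.
So c(n) = \frac{148 \left(-4\right)^{n}}{25} - \frac{2 n}{5} + \frac{2}{25}.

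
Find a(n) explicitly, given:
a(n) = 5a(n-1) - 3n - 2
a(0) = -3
First-order linear with linear forcing.
Homogeneous solution: a_h(n) = A·(5)^n.
Try particular a_p(n) = pn + q. Substituting:
  pn + q = 5(p(n-1) + q) - 3n - 2.
Matching the n-coefficient: p = 5p - 3 ⇒ p = \frac{3}{4}.
Matching constants: q = -5p + 5q - 2 ⇒ q = \frac{23}{16}.
General: a(n) = A·(5)^n + \frac{3 n}{4} + \frac{23}{16}.
Apply a(0) = -3: A + \frac{23}{16} = -3 ⇒ A = - \frac{71}{16}.
So a(n) = - \frac{71 \cdot 5^{n}}{16} + \frac{3 n}{4} + \frac{23}{16}.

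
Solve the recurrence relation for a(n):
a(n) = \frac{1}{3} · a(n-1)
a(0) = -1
Pure geometric recurrence with ratio \frac{1}{3}.
By induction a(n) = a(0) · (\frac{1}{3})^n = - 3^{- n}.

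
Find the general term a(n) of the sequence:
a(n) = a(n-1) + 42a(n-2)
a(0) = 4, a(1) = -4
Characteristic equation: x² - x - 42 = 0, which factors as (x - (-6))(x - (7)) = 0.
Roots r₁ = -6, r₂ = 7 (distinct).
General solution: a(n) = A·(-6)^n + B·(7)^n.
From a(0) = 4: A + B = 4.
From a(1) = -4: -6A + 7B = -4.
Solving: A = \frac{32}{13}, B = \frac{20}{13}.
So a(n) = \frac{32 \left(-6\right)^{n}}{13} + \frac{20 \cdot 7^{n}}{13}.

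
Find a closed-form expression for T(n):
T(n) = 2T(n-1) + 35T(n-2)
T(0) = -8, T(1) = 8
Characteristic equation: x² - 2x - 35 = 0, which factors as (x - (-5))(x - (7)) = 0.
Roots r₁ = -5, r₂ = 7 (distinct).
General solution: T(n) = A·(-5)^n + B·(7)^n.
From T(0) = -8: A + B = -8.
From T(1) = 8: -5A + 7B = 8.
Solving: A = - \frac{16}{3}, B = - \frac{8}{3}.
So T(n) = - \frac{16 \left(-5\right)^{n}}{3} - \frac{8 \cdot 7^{n}}{3}.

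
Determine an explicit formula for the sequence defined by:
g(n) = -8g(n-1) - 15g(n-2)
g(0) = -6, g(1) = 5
Characteristic equation: x² + 8x + 15 = 0, which factors as (x - (-3))(x - (-5)) = 0.
Roots r₁ = -3, r₂ = -5 (distinct).
General solution: g(n) = A·(-3)^n + B·(-5)^n.
From g(0) = -6: A + B = -6.
From g(1) = 5: -3A - 5B = 5.
Solving: A = - \frac{25}{2}, B = \frac{13}{2}.
So g(n) = - \frac{25 \left(-3\right)^{n}}{2} + \frac{13 \left(-5\right)^{n}}{2}.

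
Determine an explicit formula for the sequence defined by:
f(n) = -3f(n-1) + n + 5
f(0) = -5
First-order linear with linear forcing.
Homogeneous solution: f_h(n) = A·(-3)^n.
Try particular f_p(n) = pn + q. Substituting:
  pn + q = -3(p(n-1) + q) + n + 5.
Matching the n-coefficient: p = -3p + 1 ⇒ p = \frac{1}{4}.
Matching constants: q = 3p - 3q + 5 ⇒ q = \frac{23}{16}.
General: f(n) = A·(-3)^n + \frac{n}{4} + \frac{23}{16}.
Apply f(0) = -5: A + \frac{23}{16} = -5 ⇒ A = - \frac{103}{16}.
So f(n) = - \frac{103 \left(-3\right)^{n}}{16} + \frac{n}{4} + \frac{23}{16}.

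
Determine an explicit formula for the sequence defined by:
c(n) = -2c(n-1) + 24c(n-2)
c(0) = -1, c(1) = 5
Characteristic equation: x² + 2x - 24 = 0, which factors as (x - (-6))(x - (4)) = 0.
Roots r₁ = -6, r₂ = 4 (distinct).
General solution: c(n) = A·(-6)^n + B·(4)^n.
From c(0) = -1: A + B = -1.
From c(1) = 5: -6A + 4B = 5.
Solving: A = - \frac{9}{10}, B = - \frac{1}{10}.
So c(n) = - \frac{9 \left(-6\right)^{n}}{10} - \frac{4^{n}}{10}.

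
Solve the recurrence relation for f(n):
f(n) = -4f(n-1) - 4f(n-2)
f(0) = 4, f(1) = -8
Characteristic equation: x² + 4x + 4 = 0, which is (x - (-2))².
Repeated root r = -2.
General solution: f(n) = (A + Bn)·(-2)^n.
From f(0) = 4: A = 4.
From f(1) = -8: (A + B)·(-2) = -8 ⇒ B = 0.
So f(n) = \left(4\right) \cdot (-2)^n.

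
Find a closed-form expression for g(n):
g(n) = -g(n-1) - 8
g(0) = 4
First-order linear non-homogeneous.
Homogeneous solution: g_h(n) = A·(-1)^n.
Try constant particular solution g_p = K: K = -K - 8 ⇒ K = -4.
General: g(n) = A·(-1)^n - 4.
Apply g(0) = 4: A - 4 = 4 ⇒ A = 8.
So g(n) = 8 \left(-1\right)^{n} - 4.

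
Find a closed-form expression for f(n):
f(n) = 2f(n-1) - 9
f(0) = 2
First-order linear non-homogeneous.
Homogeneous solution: f_h(n) = A·(2)^n.
Try constant particular solution f_p = K: K = 2K - 9 ⇒ K = 9.
General: f(n) = A·(2)^n + 9.
Apply f(0) = 2: A + 9 = 2 ⇒ A = -7.
So f(n) = 9 - 7 \cdot 2^{n}.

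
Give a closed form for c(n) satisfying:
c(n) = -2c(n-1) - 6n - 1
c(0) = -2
First-order linear with linear forcing.
Homogeneous solution: c_h(n) = A·(-2)^n.
Try particular c_p(n) = pn + q. Substituting:
  pn + q = -2(p(n-1) + q) - 6n - 1.
Matching the n-coefficient: p = -2p - 6 ⇒ p = -2.
Matching constants: q = 2p - 2q - 1 ⇒ q = - \frac{5}{3}.
General: c(n) = A·(-2)^n - 2 n - \frac{5}{3}.
Apply c(0) = -2: A - \frac{5}{3} = -2 ⇒ A = - \frac{1}{3}.
So c(n) = - \frac{\left(-2\right)^{n}}{3} - 2 n - \frac{5}{3}.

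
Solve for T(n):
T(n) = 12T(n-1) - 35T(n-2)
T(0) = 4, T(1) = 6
Characteristic equation: x² - 12x + 35 = 0, which factors as (x - (7))(x - (5)) = 0.
Roots r₁ = 7, r₂ = 5 (distinct).
General solution: T(n) = A·(7)^n + B·(5)^n.
From T(0) = 4: A + B = 4.
From T(1) = 6: 7A + 5B = 6.
Solving: A = -7, B = 11.
So T(n) = 11 \cdot 5^{n} - 7 \cdot 7^{n}.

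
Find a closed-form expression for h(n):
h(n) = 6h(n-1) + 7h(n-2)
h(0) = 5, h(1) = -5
Characteristic equation: x² - 6x - 7 = 0, which factors as (x - (7))(x - (-1)) = 0.
Roots r₁ = 7, r₂ = -1 (distinct).
General solution: h(n) = A·(7)^n + B·(-1)^n.
From h(0) = 5: A + B = 5.
From h(1) = -5: 7A - B = -5.
Solving: A = 0, B = 5.
So h(n) = 5 \left(-1\right)^{n}.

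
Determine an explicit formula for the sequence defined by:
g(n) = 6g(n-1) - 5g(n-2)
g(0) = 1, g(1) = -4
Characteristic equation: x² - 6x + 5 = 0, which factors as (x - (1))(x - (5)) = 0.
Roots r₁ = 1, r₂ = 5 (distinct).
General solution: g(n) = A·(1)^n + B·(5)^n.
From g(0) = 1: A + B = 1.
From g(1) = -4: A + 5B = -4.
Solving: A = \frac{9}{4}, B = - \frac{5}{4}.
So g(n) = \frac{9}{4} - \frac{5 \cdot 5^{n}}{4}.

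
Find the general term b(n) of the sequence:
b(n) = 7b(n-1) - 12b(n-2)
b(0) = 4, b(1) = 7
Characteristic equation: x² - 7x + 12 = 0, which factors as (x - (3))(x - (4)) = 0.
Roots r₁ = 3, r₂ = 4 (distinct).
General solution: b(n) = A·(3)^n + B·(4)^n.
From b(0) = 4: A + B = 4.
From b(1) = 7: 3A + 4B = 7.
Solving: A = 9, B = -5.
So b(n) = 9 \cdot 3^{n} - 5 \cdot 4^{n}.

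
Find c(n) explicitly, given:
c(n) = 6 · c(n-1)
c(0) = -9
Pure geometric recurrence with ratio 6.
By induction c(n) = c(0) · (6)^n = - 9 \cdot 6^{n}.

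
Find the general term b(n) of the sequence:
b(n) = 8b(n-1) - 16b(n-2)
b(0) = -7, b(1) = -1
Characteristic equation: x² - 8x + 16 = 0, which is (x - (4))².
Repeated root r = 4.
General solution: b(n) = (A + Bn)·(4)^n.
From b(0) = -7: A = -7.
From b(1) = -1: (A + B)·(4) = -1 ⇒ B = \frac{27}{4}.
So b(n) = \left(\frac{27 n}{4} - 7\right) \cdot (4)^n.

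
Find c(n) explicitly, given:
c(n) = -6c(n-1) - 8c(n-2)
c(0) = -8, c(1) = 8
Characteristic equation: x² + 6x + 8 = 0, which factors as (x - (-4))(x - (-2)) = 0.
Roots r₁ = -4, r₂ = -2 (distinct).
General solution: c(n) = A·(-4)^n + B·(-2)^n.
From c(0) = -8: A + B = -8.
From c(1) = 8: -4A - 2B = 8.
Solving: A = 4, B = -12.
So c(n) = - 12 \left(-2\right)^{n} + 4 \left(-4\right)^{n}.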